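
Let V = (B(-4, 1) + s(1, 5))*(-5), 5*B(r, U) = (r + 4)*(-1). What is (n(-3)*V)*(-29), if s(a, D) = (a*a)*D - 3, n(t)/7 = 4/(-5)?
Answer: -1624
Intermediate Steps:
n(t) = -28/5 (n(t) = 7*(4/(-5)) = 7*(4*(-⅕)) = 7*(-⅘) = -28/5)
B(r, U) = -⅘ - r/5 (B(r, U) = ((r + 4)*(-1))/5 = ((4 + r)*(-1))/5 = (-4 - r)/5 = -⅘ - r/5)
s(a, D) = -3 + D*a² (s(a, D) = a²*D - 3 = D*a² - 3 = -3 + D*a²)
V = -10 (V = ((-⅘ - ⅕*(-4)) + (-3 + 5*1²))*(-5) = ((-⅘ + ⅘) + (-3 + 5*1))*(-5) = (0 + (-3 + 5))*(-5) = (0 + 2)*(-5) = 2*(-5) = -10)
(n(-3)*V)*(-29) = -28/5*(-10)*(-29) = 56*(-29) = -1624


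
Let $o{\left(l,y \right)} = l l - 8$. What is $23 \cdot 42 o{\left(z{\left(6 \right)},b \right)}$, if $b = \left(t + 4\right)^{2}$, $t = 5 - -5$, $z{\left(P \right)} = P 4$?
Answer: $548688$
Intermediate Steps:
$z{\left(P \right)} = 4 P$
$t = 10$ ($t = 5 + 5 = 10$)
$b = 196$ ($b = \left(10 + 4\right)^{2} = 14^{2} = 196$)
$o{\left(l,y \right)} = -8 + l^{2}$ ($o{\left(l,y \right)} = l^{2} - 8 = -8 + l^{2}$)
$23 \cdot 42 o{\left(z{\left(6 \right)},b \right)} = 23 \cdot 42 \left(-8 + \left(4 \cdot 6\right)^{2}\right) = 966 \left(-8 + 24^{2}\right) = 966 \left(-8 + 576\right) = 966 \cdot 568 = 548688$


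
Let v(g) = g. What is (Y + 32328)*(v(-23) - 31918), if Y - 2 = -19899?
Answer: -397058571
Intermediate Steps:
Y = -19897 (Y = 2 - 19899 = -19897)
(Y + 32328)*(v(-23) - 31918) = (-19897 + 32328)*(-23 - 31918) = 12431*(-31941) = -397058571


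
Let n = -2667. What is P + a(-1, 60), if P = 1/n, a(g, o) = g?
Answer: -2668/2667 ≈ -1.0004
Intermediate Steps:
P = -1/2667 (P = 1/(-2667) = -1/2667 ≈ -0.00037495)
P + a(-1, 60) = -1/2667 - 1 = -2668/2667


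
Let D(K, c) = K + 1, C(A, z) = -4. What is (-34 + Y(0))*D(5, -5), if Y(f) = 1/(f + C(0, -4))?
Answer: -411/2 ≈ -205.50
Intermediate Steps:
D(K, c) = 1 + K
Y(f) = 1/(-4 + f) (Y(f) = 1/(f - 4) = 1/(-4 + f))
(-34 + Y(0))*D(5, -5) = (-34 + 1/(-4 + 0))*(1 + 5) = (-34 + 1/(-4))*6 = (-34 - 1/4)*6 = -137/4*6 = -411/2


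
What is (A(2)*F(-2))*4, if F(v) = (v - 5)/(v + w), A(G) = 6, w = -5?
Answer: 24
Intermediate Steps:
F(v) = 1 (F(v) = (v - 5)/(v - 5) = (-5 + v)/(-5 + v) = 1)
(A(2)*F(-2))*4 = (6*1)*4 = 6*4 = 24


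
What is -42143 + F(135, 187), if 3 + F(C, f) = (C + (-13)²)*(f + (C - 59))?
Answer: 37806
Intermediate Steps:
F(C, f) = -3 + (169 + C)*(-59 + C + f) (F(C, f) = -3 + (C + (-13)²)*(f + (C - 59)) = -3 + (C + 169)*(f + (-59 + C)) = -3 + (169 + C)*(-59 + C + f))
-42143 + F(135, 187) = -42143 + (-9974 + 135² + 110*135 + 169*187 + 135*187) = -42143 + (-9974 + 18225 + 14850 + 31603 + 25245) = -42143 + 79949 = 37806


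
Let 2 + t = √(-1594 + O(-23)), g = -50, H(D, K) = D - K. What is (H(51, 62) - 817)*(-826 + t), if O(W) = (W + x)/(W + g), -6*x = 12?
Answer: 685584 - 828*I*√8492601/73 ≈ 6.8558e+5 - 33054.0*I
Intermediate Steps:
x = -2 (x = -⅙*12 = -2)
O(W) = (-2 + W)/(-50 + W) (O(W) = (W - 2)/(W - 50) = (-2 + W)/(-50 + W))
t = -2 + I*√8492601/73 (t = -2 + √(-1594 + (-2 - 23)/(-50 - 23)) = -2 + √(-1594 - 25/(-73)) = -2 + √(-1594 - 1/73*(-25)) = -2 + √(-1594 + 25/73) = -2 + √(-116337/73) = -2 + I*√8492601/73 ≈ -2.0 + 39.921*I)
(H(51, 62) - 817)*(-826 + t) = ((51 - 1*62) - 817)*(-826 + (-2 + I*√8492601/73)) = ((51 - 62) - 817)*(-828 + I*√8492601/73) = (-11 - 817)*(-828 + I*√8492601/73) = -828*(-828 + I*√8492601/73) = 685584 - 828*I*√8492601/73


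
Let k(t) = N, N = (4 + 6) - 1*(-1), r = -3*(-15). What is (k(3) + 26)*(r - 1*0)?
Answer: 1665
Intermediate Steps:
r = 45
N = 11 (N = 10 + 1 = 11)
k(t) = 11
(k(3) + 26)*(r - 1*0) = (11 + 26)*(45 - 1*0) = 37*(45 + 0) = 37*45 = 1665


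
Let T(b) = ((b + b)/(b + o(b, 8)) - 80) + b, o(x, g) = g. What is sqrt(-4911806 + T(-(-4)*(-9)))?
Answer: 2*I*sqrt(60171013)/7 ≈ 2216.3*I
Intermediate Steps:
T(b) = -80 + b + 2*b/(8 + b) (T(b) = ((b + b)/(b + 8) - 80) + b = ((2*b)/(8 + b) - 80) + b = (2*b/(8 + b) - 80) + b = (-80 + 2*b/(8 + b)) + b = -80 + b + 2*b/(8 + b))
sqrt(-4911806 + T(-(-4)*(-9))) = sqrt(-4911806 + (-640 + (-(-4)*(-9))**2 - (-140)*(-2*(-9)))/(8 - (-4)*(-9))) = sqrt(-4911806 + (-640 + (-2*18)**2 - (-140)*18)/(8 - 2*18)) = sqrt(-4911806 + (-640 + (-36)**2 - 70*(-36))/(8 - 36)) = sqrt(-4911806 + (-640 + 1296 + 2520)/(-28)) = sqrt(-4911806 - 1/28*3176) = sqrt(-4911806 - 794/7) = sqrt(-34383436/7) = 2*I*sqrt(60171013)/7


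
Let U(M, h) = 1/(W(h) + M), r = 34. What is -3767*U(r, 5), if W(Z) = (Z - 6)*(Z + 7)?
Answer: -3767/22 ≈ -171.23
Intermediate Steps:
W(Z) = (-6 + Z)*(7 + Z)
U(M, h) = 1/(-42 + M + h + h**2) (U(M, h) = 1/((-42 + h + h**2) + M) = 1/(-42 + M + h + h**2))
-3767*U(r, 5) = -3767/(-42 + 34 + 5 + 5**2) = -3767/(-42 + 34 + 5 + 25) = -3767/22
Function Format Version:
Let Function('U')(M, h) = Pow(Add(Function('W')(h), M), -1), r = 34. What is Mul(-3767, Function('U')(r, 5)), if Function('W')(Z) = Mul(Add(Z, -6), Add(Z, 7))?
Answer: Rational(-3767, 22) ≈ -171.23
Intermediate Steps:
Function('W')(Z) = Mul(Add(-6, Z), Add(7, Z))
Function('U')(M, h) = Pow(Add(-42, M, h, Pow(h, 2)), -1) (Function('U')(M, h) = Pow(Add(Add(-42, h, Pow(h, 2)), M), -1) = Pow(Add(-42, M, h, Pow(h, 2)), -1))
Mul(-3767, Function('U')(r, 5)) = Mul(-3767, Pow(Add(-42, 34, 5, Pow(5, 2)), -1)) = Mul(-3767, Pow(Add(-42, 34, 5, 25), -1)) = Mul(-3767, Pow(22, -1)) = Mul(-3767, Rational(1, 22)) = Rational(-3767, 22)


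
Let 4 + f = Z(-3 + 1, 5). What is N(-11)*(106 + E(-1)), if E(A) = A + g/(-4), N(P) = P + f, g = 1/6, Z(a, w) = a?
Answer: -42823/24 ≈ -1784.3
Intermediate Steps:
f = -6 (f = -4 + (-3 + 1) = -4 - 2 = -6)
g = 1/6 ≈ 0.16667
N(P) = -6 + P (N(P) = P - 6 = -6 + P)
E(A) = -1/24 + A (E(A) = A + (1/6)/(-4) = A - 1/4*1/6 = A - 1/24 = -1/24 + A)
N(-11)*(106 + E(-1)) = (-6 - 11)*(106 + (-1/24 - 1)) = -17*(106 - 25/24) = -17*2519/24 = -42823/24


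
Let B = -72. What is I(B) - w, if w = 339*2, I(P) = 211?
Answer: -467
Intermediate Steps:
w = 678
I(B) - w = 211 - 1*678 = 211 - 678 = -467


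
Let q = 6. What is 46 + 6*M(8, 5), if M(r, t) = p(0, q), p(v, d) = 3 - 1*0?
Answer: 64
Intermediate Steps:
p(v, d) = 3 (p(v, d) = 3 + 0 = 3)
M(r, t) = 3
46 + 6*M(8, 5) = 46 + 6*3 = 46 + 18 = 64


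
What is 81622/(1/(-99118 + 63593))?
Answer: -2899621550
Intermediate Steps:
81622/(1/(-99118 + 63593)) = 81622/(1/(-35525)) = 81622/(-1/35525) = 81622*(-35525) = -2899621550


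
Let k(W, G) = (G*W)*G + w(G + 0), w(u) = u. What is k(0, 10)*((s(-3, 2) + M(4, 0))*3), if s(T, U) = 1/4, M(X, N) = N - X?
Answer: -225/2 ≈ -112.50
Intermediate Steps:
s(T, U) = 1/4
k(W, G) = G + W*G**2 (k(W, G) = (G*W)*G + (G + 0) = W*G**2 + G = G + W*G**2)
k(0, 10)*((s(-3, 2) + M(4, 0))*3) = (10*(1 + 10*0))*((1/4 + (0 - 1*4))*3) = (10*(1 + 0))*((1/4 + (0 - 4))*3) = (10*1)*((1/4 - 4)*3) = 10*(-15/4*3) = 10*(-45/4) = -225/2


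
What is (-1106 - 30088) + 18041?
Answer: -13153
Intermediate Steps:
(-1106 - 30088) + 18041 = -31194 + 18041 = -13153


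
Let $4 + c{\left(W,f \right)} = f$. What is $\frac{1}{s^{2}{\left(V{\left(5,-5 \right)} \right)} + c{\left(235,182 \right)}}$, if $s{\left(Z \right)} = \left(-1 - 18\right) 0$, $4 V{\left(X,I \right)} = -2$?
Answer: $\frac{1}{178} \approx 0.005618$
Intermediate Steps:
$c{\left(W,f \right)} = -4 + f$
$V{\left(X,I \right)} = - \frac{1}{2}$ ($V{\left(X,I \right)} = \frac{1}{4} \left(-2\right) = - \frac{1}{2}$)
$s{\left(Z \right)} = 0$ ($s{\left(Z \right)} = \left(-1 - 18\right) 0 = \left(-19\right) 0 = 0$)
$\frac{1}{s^{2}{\left(V{\left(5,-5 \right)} \right)} + c{\left(235,182 \right)}} = \frac{1}{0^{2} + \left(-4 + 182\right)} = \frac{1}{0 + 178} = \frac{1}{178}$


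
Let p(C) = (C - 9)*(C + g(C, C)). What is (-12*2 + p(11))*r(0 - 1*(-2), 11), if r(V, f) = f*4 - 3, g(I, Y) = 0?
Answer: -82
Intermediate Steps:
r(V, f) = -3 + 4*f (r(V, f) = 4*f - 3 = -3 + 4*f)
p(C) = C*(-9 + C) (p(C) = (C - 9)*(C + 0) = (-9 + C)*C = C*(-9 + C))
(-12*2 + p(11))*r(0 - 1*(-2), 11) = (-12*2 + 11*(-9 + 11))*(-3 + 4*11) = (-24 + 11*2)*(-3 + 44) = (-24 + 22)*41 = -2*41 = -82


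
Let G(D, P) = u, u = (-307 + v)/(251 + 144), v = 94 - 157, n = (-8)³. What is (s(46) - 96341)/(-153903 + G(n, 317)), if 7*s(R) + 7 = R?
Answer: 53273492/85108877 ≈ 0.62595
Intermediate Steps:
s(R) = -1 + R/7
n = -512
v = -63
u = -74/79 (u = (-307 - 63)/(251 + 144) = -370/395 = -370*1/395 = -74/79 ≈ -0.93671)
G(D, P) = -74/79
(s(46) - 96341)/(-153903 + G(n, 317)) = ((-1 + (⅐)*46) - 96341)/(-153903 - 74/79) = ((-1 + 46/7) - 96341)/(-12158411/79) = (39/7 - 96341)*(-79/12158411) = -674348/7*(-79/12158411) = 53273492/85108877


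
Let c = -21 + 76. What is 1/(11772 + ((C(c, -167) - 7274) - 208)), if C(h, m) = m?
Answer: 1/4123 ≈ 0.00024254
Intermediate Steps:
c = 55
1/(11772 + ((C(c, -167) - 7274) - 208)) = 1/(11772 + ((-167 - 7274) - 208)) = 1/(11772 + (-7441 - 208)) = 1/(11772 - 7649) = 1/4123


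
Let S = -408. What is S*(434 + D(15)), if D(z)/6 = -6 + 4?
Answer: -172176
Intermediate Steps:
D(z) = -12 (D(z) = 6*(-6 + 4) = 6*(-2) = -12)
S*(434 + D(15)) = -408*(434 - 12) = -408*422 = -172176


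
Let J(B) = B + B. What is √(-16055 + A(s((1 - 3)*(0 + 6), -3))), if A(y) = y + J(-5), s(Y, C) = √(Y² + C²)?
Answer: √(-16065 + 3*√17) ≈ 126.7*I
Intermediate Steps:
J(B) = 2*B
s(Y, C) = √(C² + Y²)
A(y) = -10 + y (A(y) = y + 2*(-5) = y - 10 = -10 + y)
√(-16055 + A(s((1 - 3)*(0 + 6), -3))) = √(-16055 + (-10 + √((-3)² + ((1 - 3)*(0 + 6))²))) = √(-16055 + (-10 + √(9 + (-2*6)²))) = √(-16055 + (-10 + √(9 + (-12)²))) = √(-16055 + (-10 + √(9 + 144))) = √(-16055 + (-10 + √153)) = √(-16055 + (-10 + 3*√17)) = √(-16065 + 3*√17)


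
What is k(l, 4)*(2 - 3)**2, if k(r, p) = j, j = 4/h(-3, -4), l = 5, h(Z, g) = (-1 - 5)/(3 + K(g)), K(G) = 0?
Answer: -2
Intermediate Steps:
h(Z, g) = -2 (h(Z, g) = (-1 - 5)/(3 + 0) = -6/3 = -6*1/3 = -2)
j = -2 (j = 4/(-2) = 4*(-1/2) = -2)
k(r, p) = -2
k(l, 4)*(2 - 3)**2 = -2*(2 - 3)**2 = -2*(-1)**2 = -2*1 = -2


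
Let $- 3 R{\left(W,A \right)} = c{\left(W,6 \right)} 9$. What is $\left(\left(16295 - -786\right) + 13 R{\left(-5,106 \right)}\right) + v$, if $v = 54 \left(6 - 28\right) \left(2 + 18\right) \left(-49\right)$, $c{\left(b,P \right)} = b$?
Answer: $1181516$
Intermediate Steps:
$R{\left(W,A \right)} = - 3 W$ ($R{\left(W,A \right)} = - \frac{W 9}{3} = - \frac{9 W}{3} = - 3 W$)
$v = 1164240$ ($v = 54 \left(6 - 28\right) 20 \left(-49\right) = 54 \left(\left(-22\right) 20\right) \left(-49\right) = 54 \left(-440\right) \left(-49\right) = \left(-23760\right) \left(-49\right) = 1164240$)
$\left(\left(16295 - -786\right) + 13 R{\left(-5,106 \right)}\right) + v = \left(\left(16295 - -786\right) + 13 \left(\left(-3\right) \left(-5\right)\right)\right) + 1164240 = \left(\left(16295 + 786\right) + 13 \cdot 15\right) + 1164240 = \left(17081 + 195\right) + 1164240 = 17276 + 1164240 = 1181516$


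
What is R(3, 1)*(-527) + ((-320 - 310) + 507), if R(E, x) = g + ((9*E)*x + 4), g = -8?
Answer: -12244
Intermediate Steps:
R(E, x) = -4 + 9*E*x (R(E, x) = -8 + ((9*E)*x + 4) = -8 + (9*E*x + 4) = -8 + (4 + 9*E*x) = -4 + 9*E*x)
R(3, 1)*(-527) + ((-320 - 310) + 507) = (-4 + 9*3*1)*(-527) + ((-320 - 310) + 507) = (-4 + 27)*(-527) + (-630 + 507) = 23*(-527) - 123 = -12121 - 123 = -12244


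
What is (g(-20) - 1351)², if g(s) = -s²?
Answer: 3066001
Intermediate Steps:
(g(-20) - 1351)² = (-1*(-20)² - 1351)² = (-1*400 - 1351)² = (-400 - 1351)² = (-1751)² = 3066001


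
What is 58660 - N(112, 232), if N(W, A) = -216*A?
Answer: 108772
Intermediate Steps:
58660 - N(112, 232) = 58660 - (-216)*232 = 58660 - 1*(-50112) = 58660 + 50112 = 108772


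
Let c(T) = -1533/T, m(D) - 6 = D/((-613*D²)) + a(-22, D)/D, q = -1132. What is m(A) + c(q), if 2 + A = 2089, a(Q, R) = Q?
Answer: 10635163291/1448202692 ≈ 7.3437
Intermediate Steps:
A = 2087 (A = -2 + 2089 = 2087)
m(D) = 6 - 13487/(613*D) (m(D) = 6 + (D/((-613*D²)) - 22/D) = 6 + (D*(-1/(613*D²)) - 22/D) = 6 + (-1/(613*D) - 22/D) = 6 - 13487/(613*D))
m(A) + c(q) = (6 - 13487/613/2087) - 1533/(-1132) = (6 - 13487/613*1/2087) - 1533*(-1/1132) = (6 - 13487/1279331) + 1533/1132 = 7662499/1279331 + 1533/1132 = 10635163291/1448202692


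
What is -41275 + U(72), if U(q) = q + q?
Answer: -41131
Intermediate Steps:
U(q) = 2*q
-41275 + U(72) = -41275 + 2*72 = -41275 + 144 = -41131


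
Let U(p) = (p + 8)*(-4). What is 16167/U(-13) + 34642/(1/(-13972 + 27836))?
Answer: 9605549927/20 ≈ 4.8028e+8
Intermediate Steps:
U(p) = -32 - 4*p (U(p) = (8 + p)*(-4) = -32 - 4*p)
16167/U(-13) + 34642/(1/(-13972 + 27836)) = 16167/(-32 - 4*(-13)) + 34642/(1/(-13972 + 27836)) = 16167/(-32 + 52) + 34642/(1/13864) = 16167/20 + 34642/(1/13864) = 16167*(1/20) + 34642*13864 = 16167/20 + 480276688 = 9605549927/20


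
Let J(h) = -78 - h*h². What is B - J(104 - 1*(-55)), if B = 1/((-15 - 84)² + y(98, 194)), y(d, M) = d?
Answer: 39791574544/9899 ≈ 4.0198e+6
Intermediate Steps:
J(h) = -78 - h³
B = 1/9899 (B = 1/((-15 - 84)² + 98) = 1/((-99)² + 98) = 1/(9801 + 98) = 1/9899 ≈ 0.00010102)
B - J(104 - 1*(-55)) = 1/9899 - (-78 - (104 - 1*(-55))³) = 1/9899 - (-78 - (104 + 55)³) = 1/9899 - (-78 - 1*159³) = 1/9899 - (-78 - 1*4019679) = 1/9899 - (-78 - 4019679) = 1/9899 - 1*(-4019757) = 1/9899 + 4019757 = 39791574544/9899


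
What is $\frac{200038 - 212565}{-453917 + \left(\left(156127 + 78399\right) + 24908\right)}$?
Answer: $\frac{12527}{194483} \approx 0.064412$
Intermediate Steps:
$\frac{200038 - 212565}{-453917 + \left(\left(156127 + 78399\right) + 24908\right)} = - \frac{12527}{-453917 + \left(234526 + 24908\right)} = - \frac{12527}{-453917 + 259434} = - \frac{12527}{-194483} = \left(-12527\right) \left(- \frac{1}{194483}\right) = \frac{12527}{194483}$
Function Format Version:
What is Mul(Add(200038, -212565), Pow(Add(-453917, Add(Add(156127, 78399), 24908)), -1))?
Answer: Rational(12527, 194483) ≈ 0.064412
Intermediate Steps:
Mul(Add(200038, -212565), Pow(Add(-453917, Add(Add(156127, 78399), 24908)), -1)) = Mul(-12527, Pow(Add(-453917, Add(234526, 24908)), -1)) = Mul(-12527, Pow(Add(-453917, 259434), -1)) = Mul(-12527, Pow(-194483, -1)) = Mul(-12527, Rational(-1, 194483)) = Rational(12527, 194483)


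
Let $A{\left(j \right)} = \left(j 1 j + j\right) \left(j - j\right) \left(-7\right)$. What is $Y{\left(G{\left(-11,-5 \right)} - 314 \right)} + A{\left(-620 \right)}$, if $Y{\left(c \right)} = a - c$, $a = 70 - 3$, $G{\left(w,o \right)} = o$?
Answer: $386$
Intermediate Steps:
$a = 67$
$A{\left(j \right)} = 0$ ($A{\left(j \right)} = \left(j j + j\right) 0 \left(-7\right) = \left(j^{2} + j\right) 0 \left(-7\right) = \left(j + j^{2}\right) 0 \left(-7\right) = 0 \left(-7\right) = 0$)
$Y{\left(c \right)} = 67 - c$
$Y{\left(G{\left(-11,-5 \right)} - 314 \right)} + A{\left(-620 \right)} = \left(67 - \left(-5 - 314\right)\right) + 0 = \left(67 - -319\right) + 0 = \left(67 + 319\right) + 0 = 386 + 0 = 386$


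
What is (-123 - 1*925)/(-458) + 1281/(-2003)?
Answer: 756223/458687 ≈ 1.6487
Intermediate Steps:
(-123 - 1*925)/(-458) + 1281/(-2003) = (-123 - 925)*(-1/458) + 1281*(-1/2003) = -1048*(-1/458) - 1281/2003 = 524/229 - 1281/2003 = 756223/458687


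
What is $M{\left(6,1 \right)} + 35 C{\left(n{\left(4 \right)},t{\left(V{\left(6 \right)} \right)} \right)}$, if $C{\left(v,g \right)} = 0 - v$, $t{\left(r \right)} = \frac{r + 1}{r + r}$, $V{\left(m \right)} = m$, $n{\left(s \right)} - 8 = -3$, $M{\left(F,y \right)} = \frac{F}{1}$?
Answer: $-169$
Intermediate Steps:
$M{\left(F,y \right)} = F$ ($M{\left(F,y \right)} = F 1 = F$)
$n{\left(s \right)} = 5$ ($n{\left(s \right)} = 8 - 3 = 5$)
$t{\left(r \right)} = \frac{1 + r}{2 r}$
$C{\left(v,g \right)} = - v$
$M{\left(6,1 \right)} + 35 C{\left(n{\left(4 \right)},t{\left(V{\left(6 \right)} \right)} \right)} = 6 + 35 \left(\left(-1\right) 5\right) = 6 + 35 \left(-5\right) = 6 - 175 = -169$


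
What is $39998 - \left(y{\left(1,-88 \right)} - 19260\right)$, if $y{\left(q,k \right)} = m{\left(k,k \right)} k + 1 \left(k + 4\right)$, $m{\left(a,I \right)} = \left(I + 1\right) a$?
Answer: $733070$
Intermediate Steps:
$m{\left(a,I \right)} = a \left(1 + I\right)$ ($m{\left(a,I \right)} = \left(1 + I\right) a = a \left(1 + I\right)$)
$y{\left(q,k \right)} = 4 + k + k^{2} \left(1 + k\right)$ ($y{\left(q,k \right)} = k \left(1 + k\right) k + 1 \left(k + 4\right) = k^{2} \left(1 + k\right) + 1 \left(4 + k\right) = k^{2} \left(1 + k\right) + \left(4 + k\right) = 4 + k + k^{2} \left(1 + k\right)$)
$39998 - \left(y{\left(1,-88 \right)} - 19260\right) = 39998 - \left(\left(4 - 88 + \left(-88\right)^{2} \left(1 - 88\right)\right) - 19260\right) = 39998 - \left(\left(4 - 88 + 7744 \left(-87\right)\right) - 19260\right) = 39998 - \left(\left(4 - 88 - 673728\right) - 19260\right) = 39998 - \left(-673812 - 19260\right) = 39998 - -693072 = 39998 + 693072 = 733070$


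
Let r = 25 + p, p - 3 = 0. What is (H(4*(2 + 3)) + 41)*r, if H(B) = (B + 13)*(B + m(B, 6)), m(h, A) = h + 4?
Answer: 41804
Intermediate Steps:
p = 3 (p = 3 + 0 = 3)
m(h, A) = 4 + h
H(B) = (4 + 2*B)*(13 + B) (H(B) = (B + 13)*(B + (4 + B)) = (13 + B)*(4 + 2*B) = (4 + 2*B)*(13 + B))
r = 28 (r = 25 + 3 = 28)
(H(4*(2 + 3)) + 41)*r = ((52 + 2*(4*(2 + 3))**2 + 30*(4*(2 + 3))) + 41)*28 = ((52 + 2*(4*5)**2 + 30*(4*5)) + 41)*28 = ((52 + 2*20**2 + 30*20) + 41)*28 = ((52 + 2*400 + 600) + 41)*28 = ((52 + 800 + 600) + 41)*28 = (1452 + 41)*28 = 1493*28 = 41804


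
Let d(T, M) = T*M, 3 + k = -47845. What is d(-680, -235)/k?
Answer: -19975/5981 ≈ -3.3397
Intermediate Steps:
k = -47848 (k = -3 - 47845 = -47848)
d(T, M) = M*T
d(-680, -235)/k = -235*(-680)/(-47848) = 159800*(-1/47848) = -19975/5981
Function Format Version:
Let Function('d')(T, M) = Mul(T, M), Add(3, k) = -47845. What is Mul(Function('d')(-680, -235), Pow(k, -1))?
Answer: Rational(-19975, 5981) ≈ -3.3397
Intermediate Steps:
k = -47848 (k = Add(-3, -47845) = -47848)
Function('d')(T, M) = Mul(M, T)
Mul(Function('d')(-680, -235), Pow(k, -1)) = Mul(Mul(-235, -680), Pow(-47848, -1)) = Mul(159800, Rational(-1, 47848)) = Rational(-19975, 5981)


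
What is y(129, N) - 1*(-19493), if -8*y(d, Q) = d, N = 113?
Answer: 155815/8 ≈ 19477.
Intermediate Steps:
y(d, Q) = -d/8
y(129, N) - 1*(-19493) = -1/8*129 - 1*(-19493) = -129/8 + 19493 = 155815/8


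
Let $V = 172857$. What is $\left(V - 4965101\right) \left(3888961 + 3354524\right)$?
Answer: $-34712547530340$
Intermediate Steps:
$\left(V - 4965101\right) \left(3888961 + 3354524\right) = \left(172857 - 4965101\right) \left(3888961 + 3354524\right) = \left(-4792244\right) 7243485 = -34712547530340$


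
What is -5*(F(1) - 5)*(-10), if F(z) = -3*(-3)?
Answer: 200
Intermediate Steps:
F(z) = 9
-5*(F(1) - 5)*(-10) = -5*(9 - 5)*(-10) = -5*4*(-10) = -20*(-10) = 200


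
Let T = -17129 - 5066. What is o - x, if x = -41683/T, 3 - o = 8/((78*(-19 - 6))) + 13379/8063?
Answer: -18608438777/34896865575 ≈ -0.53324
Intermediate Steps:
o = 10572002/7861425 (o = 3 - (8/((78*(-19 - 6))) + 13379/8063) = 3 - (8/((78*(-25))) + 13379*(1/8063)) = 3 - (8/(-1950) + 13379/8063) = 3 - (8*(-1/1950) + 13379/8063) = 3 - (-4/975 + 13379/8063) = 3 - 1*13012273/7861425 = 3 - 13012273/7861425 = 10572002/7861425 ≈ 1.3448)
T = -22195
x = 41683/22195 (x = -41683/(-22195) = -41683*(-1/22195) = 41683/22195 ≈ 1.8780)
o - x = 10572002/7861425 - 1*41683/22195 = 10572002/7861425 - 41683/22195 = -18608438777/34896865575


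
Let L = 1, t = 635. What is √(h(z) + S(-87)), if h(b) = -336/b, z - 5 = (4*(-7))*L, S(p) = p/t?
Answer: √3086898195/14605 ≈ 3.8042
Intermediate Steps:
S(p) = p/635
z = -23 (z = 5 + (4*(-7))*1 = 5 - 28*1 = 5 - 28 = -23)
√(h(z) + S(-87)) = √(-336/(-23) + (1/635)*(-87)) = √(-336*(-1/23) - 87/635) = √(336/23 - 87/635) = √(211359/14605) = √3086898195/14605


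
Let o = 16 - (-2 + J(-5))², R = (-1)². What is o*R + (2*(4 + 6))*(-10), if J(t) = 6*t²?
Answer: -22088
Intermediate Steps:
R = 1
o = -21888 (o = 16 - (-2 + 6*(-5)²)² = 16 - (-2 + 6*25)² = 16 - (-2 + 150)² = 16 - 1*148² = 16 - 1*21904 = 16 - 21904 = -21888)
o*R + (2*(4 + 6))*(-10) = -21888*1 + (2*(4 + 6))*(-10) = -21888 + (2*10)*(-10) = -21888 + 20*(-10) = -21888 - 200 = -22088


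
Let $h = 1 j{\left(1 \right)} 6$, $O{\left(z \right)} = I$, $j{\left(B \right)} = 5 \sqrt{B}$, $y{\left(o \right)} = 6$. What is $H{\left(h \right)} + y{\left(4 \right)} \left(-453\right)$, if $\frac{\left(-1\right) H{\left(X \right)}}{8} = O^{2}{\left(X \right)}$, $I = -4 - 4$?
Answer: $-3230$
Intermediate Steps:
$I = -8$ ($I = -4 - 4 = -8$)
$O{\left(z \right)} = -8$
$h = 30$ ($h = 1 \cdot 5 \sqrt{1} \cdot 6 = 1 \cdot 5 \cdot 1 \cdot 6 = 1 \cdot 5 \cdot 6 = 5 \cdot 6 = 30$)
$H{\left(X \right)} = -512$ ($H{\left(X \right)} = - 8 \left(-8\right)^{2} = \left(-8\right) 64 = -512$)
$H{\left(h \right)} + y{\left(4 \right)} \left(-453\right) = -512 + 6 \left(-453\right) = -512 - 2718 = -3230$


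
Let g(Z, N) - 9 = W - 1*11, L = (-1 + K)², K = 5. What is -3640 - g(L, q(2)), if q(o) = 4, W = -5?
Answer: -3633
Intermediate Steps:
L = 16 (L = (-1 + 5)² = 4² = 16)
g(Z, N) = -7 (g(Z, N) = 9 + (-5 - 1*11) = 9 + (-5 - 11) = 9 - 16 = -7)
-3640 - g(L, q(2)) = -3640 - 1*(-7) = -3640 + 7 = -3633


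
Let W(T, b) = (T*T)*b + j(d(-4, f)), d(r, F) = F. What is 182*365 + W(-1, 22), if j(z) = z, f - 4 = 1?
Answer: 66457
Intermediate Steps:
f = 5 (f = 4 + 1 = 5)
W(T, b) = 5 + b*T**2 (W(T, b) = (T*T)*b + 5 = T**2*b + 5 = b*T**2 + 5 = 5 + b*T**2)
182*365 + W(-1, 22) = 182*365 + (5 + 22*(-1)**2) = 66430 + (5 + 22*1) = 66430 + (5 + 22) = 66430 + 27 = 66457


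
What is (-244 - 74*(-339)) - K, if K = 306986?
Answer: -282144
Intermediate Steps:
(-244 - 74*(-339)) - K = (-244 - 74*(-339)) - 1*306986 = (-244 + 25086) - 306986 = 24842 - 306986 = -282144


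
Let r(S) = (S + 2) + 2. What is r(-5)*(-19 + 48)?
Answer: -29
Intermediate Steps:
r(S) = 4 + S (r(S) = (2 + S) + 2 = 4 + S)
r(-5)*(-19 + 48) = (4 - 5)*(-19 + 48) = -1*29 = -29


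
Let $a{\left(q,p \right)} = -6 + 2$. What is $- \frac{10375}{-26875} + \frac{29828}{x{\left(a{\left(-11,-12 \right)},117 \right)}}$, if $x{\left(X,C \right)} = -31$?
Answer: $- \frac{6410447}{6665} \approx -961.81$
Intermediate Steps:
$a{\left(q,p \right)} = -4$
$- \frac{10375}{-26875} + \frac{29828}{x{\left(a{\left(-11,-12 \right)},117 \right)}} = - \frac{10375}{-26875} + \frac{29828}{-31} = \left(-10375\right) \left(- \frac{1}{26875}\right) + 29828 \left(- \frac{1}{31}\right) = \frac{83}{215} - \frac{29828}{31} = - \frac{6410447}{6665}$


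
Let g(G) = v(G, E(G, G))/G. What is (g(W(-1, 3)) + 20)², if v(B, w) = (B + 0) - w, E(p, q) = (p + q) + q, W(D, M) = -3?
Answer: 324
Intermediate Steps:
E(p, q) = p + 2*q
v(B, w) = B - w
g(G) = -2 (g(G) = (G - (G + 2*G))/G = (G - 3*G)/G = (-2*G)/G = -2)
(g(W(-1, 3)) + 20)² = (-2 + 20)² = 18² = 324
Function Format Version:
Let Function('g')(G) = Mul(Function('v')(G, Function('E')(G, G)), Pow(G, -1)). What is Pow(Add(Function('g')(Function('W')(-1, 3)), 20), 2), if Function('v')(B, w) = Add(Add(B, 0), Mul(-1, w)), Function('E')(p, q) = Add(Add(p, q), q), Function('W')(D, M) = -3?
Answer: 324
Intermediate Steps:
Function('E')(p, q) = Add(p, Mul(2, q))
Function('v')(B, w) = Add(B, Mul(-1, w))
Function('g')(G) = -2 (Function('g')(G) = Mul(Add(G, Mul(-1, Add(G, Mul(2, G)))), Pow(G, -1)) = Mul(Add(G, Mul(-1, Mul(3, G))), Pow(G, -1)) = Mul(Add(G, Mul(-3, G)), Pow(G, -1)) = Mul(Mul(-2, G), Pow(G, -1)) = -2)
Pow(Add(Function('g')(Function('W')(-1, 3)), 20), 2) = Pow(Add(-2, 20), 2) = Pow(18, 2) = 324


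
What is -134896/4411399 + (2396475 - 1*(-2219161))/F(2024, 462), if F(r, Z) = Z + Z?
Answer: 5090321847715/1019033169 ≈ 4995.3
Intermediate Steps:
F(r, Z) = 2*Z
-134896/4411399 + (2396475 - 1*(-2219161))/F(2024, 462) = -134896/4411399 + (2396475 - 1*(-2219161))/((2*462)) = -134896*1/4411399 + (2396475 + 2219161)/924 = -134896/4411399 + 4615636*(1/924) = -134896/4411399 + 1153909/231 = 5090321847715/1019033169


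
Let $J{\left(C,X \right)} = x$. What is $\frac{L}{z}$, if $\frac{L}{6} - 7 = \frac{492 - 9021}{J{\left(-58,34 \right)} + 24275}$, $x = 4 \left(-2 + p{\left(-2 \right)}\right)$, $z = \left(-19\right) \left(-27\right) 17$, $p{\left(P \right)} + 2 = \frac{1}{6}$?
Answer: $\frac{967732}{211568553} \approx 0.0045741$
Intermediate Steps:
$p{\left(P \right)} = - \frac{11}{6}$ ($p{\left(P \right)} = -2 + \frac{1}{6} = - \frac{11}{6}$)
$z = 8721$ ($z = 513 \cdot 17 = 8721$)
$x = - \frac{46}{3}$ ($x = 4 \left(-2 - \frac{11}{6}\right) = 4 \left(- \frac{23}{6}\right) = - \frac{46}{3} \approx -15.333$)
$J{\left(C,X \right)} = - \frac{46}{3}$
$L = \frac{2903196}{72779}$ ($L = 42 + 6 \frac{492 - 9021}{- \frac{46}{3} + 24275} = 42 + 6 \left(- \frac{8529}{\frac{72779}{3}}\right) = 42 + 6 \left(\left(-8529\right) \frac{3}{72779}\right) = 42 + 6 \left(- \frac{25587}{72779}\right) = 42 - \frac{153522}{72779} = \frac{2903196}{72779} \approx 39.891$)
$\frac{L}{z} = \frac{2903196}{72779 \cdot 8721} = \frac{2903196}{72779} \cdot \frac{1}{8721} = \frac{967732}{211568553}$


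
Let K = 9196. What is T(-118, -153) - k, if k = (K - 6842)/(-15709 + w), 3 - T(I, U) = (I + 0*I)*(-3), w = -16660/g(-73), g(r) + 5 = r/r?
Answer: -2024795/5772 ≈ -350.80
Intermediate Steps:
g(r) = -4 (g(r) = -5 + r/r = -5 + 1 = -4)
w = 4165 (w = -16660/(-4) = -16660*(-¼) = 4165)
T(I, U) = 3 + 3*I (T(I, U) = 3 - (I + 0*I)*(-3) = 3 - (I + 0)*(-3) = 3 - I*(-3) = 3 - (-3)*I = 3 + 3*I)
k = -1177/5772 (k = (9196 - 6842)/(-15709 + 4165) = 2354/(-11544) = 2354*(-1/11544) = -1177/5772 ≈ -0.20392)
T(-118, -153) - k = (3 + 3*(-118)) - 1*(-1177/5772) = (3 - 354) + 1177/5772 = -351 + 1177/5772 = -2024795/5772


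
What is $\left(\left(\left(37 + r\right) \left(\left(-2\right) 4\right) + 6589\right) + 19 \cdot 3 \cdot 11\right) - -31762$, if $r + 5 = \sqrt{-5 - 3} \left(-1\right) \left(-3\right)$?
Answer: $38722 - 48 i \sqrt{2} \approx 38722.0 - 67.882 i$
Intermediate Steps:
$r = -5 + 6 i \sqrt{2}$ ($r = -5 + \sqrt{-5 - 3} \left(-1\right) \left(-3\right) = -5 + \sqrt{-8} \left(-1\right) \left(-3\right) = -5 + 2 i \sqrt{2} \left(-1\right) \left(-3\right) = -5 + - 2 i \sqrt{2} \left(-3\right) = -5 + 6 i \sqrt{2} \approx -5.0 + 8.4853 i$)
$\left(\left(\left(37 + r\right) \left(\left(-2\right) 4\right) + 6589\right) + 19 \cdot 3 \cdot 11\right) - -31762 = \left(\left(\left(37 - \left(5 - 6 i \sqrt{2}\right)\right) \left(\left(-2\right) 4\right) + 6589\right) + 19 \cdot 3 \cdot 11\right) - -31762 = \left(\left(\left(32 + 6 i \sqrt{2}\right) \left(-8\right) + 6589\right) + 57 \cdot 11\right) + 31762 = \left(\left(\left(-256 - 48 i \sqrt{2}\right) + 6589\right) + 627\right) + 31762 = \left(\left(6333 - 48 i \sqrt{2}\right) + 627\right) + 31762 = \left(6960 - 48 i \sqrt{2}\right) + 31762 = 38722 - 48 i \sqrt{2}$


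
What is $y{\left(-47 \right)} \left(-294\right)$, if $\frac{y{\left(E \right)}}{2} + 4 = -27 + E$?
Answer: $45864$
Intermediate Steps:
$y{\left(E \right)} = -62 + 2 E$ ($y{\left(E \right)} = -8 + 2 \left(-27 + E\right) = -8 + \left(-54 + 2 E\right) = -62 + 2 E$)
$y{\left(-47 \right)} \left(-294\right) = \left(-62 + 2 \left(-47\right)\right) \left(-294\right) = \left(-62 - 94\right) \left(-294\right) = \left(-156\right) \left(-294\right) = 45864$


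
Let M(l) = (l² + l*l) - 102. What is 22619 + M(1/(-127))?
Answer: 363176695/16129 ≈ 22517.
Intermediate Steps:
M(l) = -102 + 2*l² (M(l) = (l² + l²) - 102 = 2*l² - 102 = -102 + 2*l²)
22619 + M(1/(-127)) = 22619 + (-102 + 2*(1/(-127))²) = 22619 + (-102 + 2*(-1/127)²) = 22619 + (-102 + 2*(1/16129)) = 22619 + (-102 + 2/16129) = 22619 - 1645156/16129 = 363176695/16129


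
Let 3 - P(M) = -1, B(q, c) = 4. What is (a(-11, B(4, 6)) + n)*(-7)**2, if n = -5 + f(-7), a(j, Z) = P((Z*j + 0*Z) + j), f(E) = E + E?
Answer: -735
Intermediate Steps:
f(E) = 2*E
P(M) = 4 (P(M) = 3 - 1*(-1) = 3 + 1 = 4)
a(j, Z) = 4
n = -19 (n = -5 + 2*(-7) = -5 - 14 = -19)
(a(-11, B(4, 6)) + n)*(-7)**2 = (4 - 19)*(-7)**2 = -15*49 = -735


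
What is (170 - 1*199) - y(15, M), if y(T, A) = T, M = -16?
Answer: -44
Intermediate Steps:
(170 - 1*199) - y(15, M) = (170 - 1*199) - 1*15 = (170 - 199) - 15 = -29 - 15 = -44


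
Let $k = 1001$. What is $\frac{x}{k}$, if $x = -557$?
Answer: $- \frac{557}{1001} \approx -0.55644$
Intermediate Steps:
$\frac{x}{k} = - \frac{557}{1001}$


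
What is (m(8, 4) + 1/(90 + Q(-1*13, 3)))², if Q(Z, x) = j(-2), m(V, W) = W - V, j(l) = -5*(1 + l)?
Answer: 143641/9025 ≈ 15.916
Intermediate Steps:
j(l) = -5 - 5*l
Q(Z, x) = 5 (Q(Z, x) = -5 - 5*(-2) = -5 + 10 = 5)
(m(8, 4) + 1/(90 + Q(-1*13, 3)))² = ((4 - 1*8) + 1/(90 + 5))² = ((4 - 8) + 1/95)² = (-4 + 1/95)² = (-379/95)² = 143641/9025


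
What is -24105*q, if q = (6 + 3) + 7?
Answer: -385680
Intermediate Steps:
q = 16 (q = 9 + 7 = 16)
-24105*q = -24105*16 = -385680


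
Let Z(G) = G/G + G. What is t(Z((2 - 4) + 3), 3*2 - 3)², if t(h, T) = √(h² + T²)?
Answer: 13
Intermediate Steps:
Z(G) = 1 + G
t(h, T) = √(T² + h²)
t(Z((2 - 4) + 3), 3*2 - 3)² = (√((3*2 - 3)² + (1 + ((2 - 4) + 3))²))² = (√((6 - 3)² + (1 + (-2 + 3))²))² = (√(3² + (1 + 1)²))² = (√(9 + 2²))² = (√(9 + 4))² = (√13)² = 13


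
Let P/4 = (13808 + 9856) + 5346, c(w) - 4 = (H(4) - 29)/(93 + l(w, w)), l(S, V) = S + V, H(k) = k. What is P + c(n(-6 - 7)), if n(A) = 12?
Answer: 13577123/117 ≈ 1.1604e+5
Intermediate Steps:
c(w) = 4 - 25/(93 + 2*w) (c(w) = 4 + (4 - 29)/(93 + (w + w)) = 4 - 25/(93 + 2*w))
P = 116040 (P = 4*((13808 + 9856) + 5346) = 4*(23664 + 5346) = 4*29010 = 116040)
P + c(n(-6 - 7)) = 116040 + (347 + 8*12)/(93 + 2*12) = 116040 + (347 + 96)/(93 + 24) = 116040 + 443/117 = 13577123/117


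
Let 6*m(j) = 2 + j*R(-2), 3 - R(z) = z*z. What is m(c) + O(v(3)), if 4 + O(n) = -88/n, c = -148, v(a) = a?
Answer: -25/3 ≈ -8.3333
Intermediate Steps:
R(z) = 3 - z² (R(z) = 3 - z*z = 3 - z²)
O(n) = -4 - 88/n
m(j) = ⅓ - j/6 (m(j) = (2 + j*(3 - 1*(-2)²))/6 = (2 + j*(3 - 1*4))/6 = (2 + j*(3 - 4))/6 = (2 + j*(-1))/6 = (2 - j)/6 = ⅓ - j/6)
m(c) + O(v(3)) = (⅓ - ⅙*(-148)) + (-4 - 88/3) = (⅓ + 74/3) + (-4 - 88*⅓) = 25 + (-4 - 88/3) = 25 - 100/3 = -25/3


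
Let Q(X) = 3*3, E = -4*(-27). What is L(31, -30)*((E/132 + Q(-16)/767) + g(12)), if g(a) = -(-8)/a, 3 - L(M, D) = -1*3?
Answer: 75760/8437 ≈ 8.9795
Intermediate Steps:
E = 108
Q(X) = 9
L(M, D) = 6 (L(M, D) = 3 - (-1)*3 = 3 - 1*(-3) = 3 + 3 = 6)
g(a) = 8/a
L(31, -30)*((E/132 + Q(-16)/767) + g(12)) = 6*((108/132 + 9/767) + 8/12) = 6*((108*(1/132) + 9*(1/767)) + 8*(1/12)) = 6*((9/11 + 9/767) + 2/3) = 6*(7002/8437 + 2/3) = 6*(37880/25311) = 75760/8437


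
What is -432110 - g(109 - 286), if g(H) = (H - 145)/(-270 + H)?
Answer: -193153492/447 ≈ -4.3211e+5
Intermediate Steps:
g(H) = (-145 + H)/(-270 + H)
-432110 - g(109 - 286) = -432110 - (-145 + (109 - 286))/(-270 + (109 - 286)) = -432110 - (-145 - 177)/(-270 - 177) = -432110 - (-322)/(-447) = -432110 - (-1)*(-322)/447 = -432110 - 1*322/447 = -432110 - 322/447 = -193153492/447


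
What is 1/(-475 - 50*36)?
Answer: -1/2275 ≈ -0.00043956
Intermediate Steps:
1/(-475 - 50*36) = 1/(-475 - 1*1800) = 1/(-475 - 1800) = 1/(-2275) = -1/2275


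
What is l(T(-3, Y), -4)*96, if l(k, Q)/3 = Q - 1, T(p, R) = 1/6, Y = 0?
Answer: -1440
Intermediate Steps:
T(p, R) = ⅙
l(k, Q) = -3 + 3*Q (l(k, Q) = 3*(Q - 1) = 3*(-1 + Q) = -3 + 3*Q)
l(T(-3, Y), -4)*96 = (-3 + 3*(-4))*96 = (-3 - 12)*96 = -15*96 = -1440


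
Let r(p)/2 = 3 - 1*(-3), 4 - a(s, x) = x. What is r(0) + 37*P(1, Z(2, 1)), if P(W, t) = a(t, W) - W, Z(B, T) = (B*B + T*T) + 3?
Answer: 86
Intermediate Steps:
Z(B, T) = 3 + B**2 + T**2 (Z(B, T) = (B**2 + T**2) + 3 = 3 + B**2 + T**2)
a(s, x) = 4 - x
P(W, t) = 4 - 2*W (P(W, t) = (4 - W) - W = 4 - 2*W)
r(p) = 12 (r(p) = 2*(3 - 1*(-3)) = 2*(3 + 3) = 2*6 = 12)
r(0) + 37*P(1, Z(2, 1)) = 12 + 37*(4 - 2*1) = 12 + 37*(4 - 2) = 12 + 37*2 = 12 + 74 = 86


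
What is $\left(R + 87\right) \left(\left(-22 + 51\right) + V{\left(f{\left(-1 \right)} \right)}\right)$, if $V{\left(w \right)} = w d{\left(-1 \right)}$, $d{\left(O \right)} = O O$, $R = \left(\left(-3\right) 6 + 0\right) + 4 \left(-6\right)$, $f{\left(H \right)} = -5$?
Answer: $1080$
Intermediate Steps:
$R = -42$ ($R = \left(-18 + 0\right) - 24 = -18 - 24 = -42$)
$d{\left(O \right)} = O^{2}$
$V{\left(w \right)} = w$ ($V{\left(w \right)} = w \left(-1\right)^{2} = w 1 = w$)
$\left(R + 87\right) \left(\left(-22 + 51\right) + V{\left(f{\left(-1 \right)} \right)}\right) = \left(-42 + 87\right) \left(\left(-22 + 51\right) - 5\right) = 45 \left(29 - 5\right) = 45 \cdot 24 = 1080$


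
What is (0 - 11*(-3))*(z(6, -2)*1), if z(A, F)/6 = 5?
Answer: 990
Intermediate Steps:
z(A, F) = 30 (z(A, F) = 6*5 = 30)
(0 - 11*(-3))*(z(6, -2)*1) = (0 - 11*(-3))*(30*1) = (0 + 33)*30 = 33*30 = 990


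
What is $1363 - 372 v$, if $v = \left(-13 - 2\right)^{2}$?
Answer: $-82337$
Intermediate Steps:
$v = 225$ ($v = \left(-15\right)^{2} = 225$)
$1363 - 372 v = 1363 - 83700 = -82337$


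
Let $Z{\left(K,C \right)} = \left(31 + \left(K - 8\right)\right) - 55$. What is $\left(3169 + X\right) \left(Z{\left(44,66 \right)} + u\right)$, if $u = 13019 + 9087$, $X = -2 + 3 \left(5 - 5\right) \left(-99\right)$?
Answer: $70047706$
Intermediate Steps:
$Z{\left(K,C \right)} = -32 + K$ ($Z{\left(K,C \right)} = \left(31 + \left(-8 + K\right)\right) - 55 = \left(23 + K\right) - 55 = -32 + K$)
$X = -2$ ($X = -2 + 3 \cdot 0 \left(-99\right) = -2 + 0 \left(-99\right) = -2 + 0 = -2$)
$u = 22106$
$\left(3169 + X\right) \left(Z{\left(44,66 \right)} + u\right) = \left(3169 - 2\right) \left(\left(-32 + 44\right) + 22106\right) = 3167 \left(12 + 22106\right) = 3167 \cdot 22118 = 70047706$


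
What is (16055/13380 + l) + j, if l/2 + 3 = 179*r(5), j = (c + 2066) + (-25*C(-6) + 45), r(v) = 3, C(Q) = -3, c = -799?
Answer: 6572791/2676 ≈ 2456.2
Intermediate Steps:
j = 1387 (j = (-799 + 2066) + (-25*(-3) + 45) = 1267 + (75 + 45) = 1267 + 120 = 1387)
l = 1068 (l = -6 + 2*(179*3) = -6 + 2*537 = -6 + 1074 = 1068)
(16055/13380 + l) + j = (16055/13380 + 1068) + 1387 = (16055*(1/13380) + 1068) + 1387 = (3211/2676 + 1068) + 1387 = 2861179/2676 + 1387 = 6572791/2676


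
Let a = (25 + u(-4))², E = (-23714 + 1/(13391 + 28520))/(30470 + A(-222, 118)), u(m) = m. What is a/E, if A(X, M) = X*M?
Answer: -78995277774/993877453 ≈ -79.482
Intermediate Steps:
A(X, M) = M*X
E = -993877453/179127614 (E = (-23714 + 1/(13391 + 28520))/(30470 + 118*(-222)) = (-23714 + 1/41911)/(30470 - 26196) = (-23714 + 1/41911)/4274 = -993877453/41911*1/4274 = -993877453/179127614 ≈ -5.5484)
a = 441 (a = (25 - 4)² = 21² = 441)
a/E = 441/(-993877453/179127614) = 441*(-179127614/993877453) = -78995277774/993877453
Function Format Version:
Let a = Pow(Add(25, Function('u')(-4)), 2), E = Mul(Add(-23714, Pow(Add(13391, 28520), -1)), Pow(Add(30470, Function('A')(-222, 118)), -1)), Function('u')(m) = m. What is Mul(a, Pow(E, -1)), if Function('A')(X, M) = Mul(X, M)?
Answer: Rational(-78995277774, 993877453) ≈ -79.482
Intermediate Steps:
Function('A')(X, M) = Mul(M, X)
E = Rational(-993877453, 179127614) (E = Mul(Add(-23714, Pow(Add(13391, 28520), -1)), Pow(Add(30470, Mul(118, -222)), -1)) = Mul(Add(-23714, Pow(41911, -1)), Pow(Add(30470, -26196), -1)) = Mul(Add(-23714, Rational(1, 41911)), Pow(4274, -1)) = Mul(Rational(-993877453, 41911), Rational(1, 4274)) = Rational(-993877453, 179127614) ≈ -5.5484)
a = 441 (a = Pow(Add(25, -4), 2) = Pow(21, 2) = 441)
Mul(a, Pow(E, -1)) = Mul(441, Pow(Rational(-993877453, 179127614), -1)) = Mul(441, Rational(-179127614, 993877453)) = Rational(-78995277774, 993877453)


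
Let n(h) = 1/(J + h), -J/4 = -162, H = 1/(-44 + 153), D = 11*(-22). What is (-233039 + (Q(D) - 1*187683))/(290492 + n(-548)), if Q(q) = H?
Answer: -4585869700/3166362909 ≈ -1.4483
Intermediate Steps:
D = -242
H = 1/109 ≈ 0.0091743
J = 648 (J = -4*(-162) = 648)
Q(q) = 1/109
n(h) = 1/(648 + h)
(-233039 + (Q(D) - 1*187683))/(290492 + n(-548)) = (-233039 + (1/109 - 1*187683))/(290492 + 1/(648 - 548)) = (-233039 + (1/109 - 187683))/(290492 + 1/100) = (-233039 - 20457446/109)/(290492 + 1/100) = -45858697/(109*29049201/100) = -45858697/109*100/29049201 = -4585869700/3166362909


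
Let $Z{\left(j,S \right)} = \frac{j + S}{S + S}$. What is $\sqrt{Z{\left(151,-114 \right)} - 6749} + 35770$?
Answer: $35770 + \frac{i \sqrt{87712113}}{114} \approx 35770.0 + 82.153 i$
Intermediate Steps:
$Z{\left(j,S \right)} = \frac{S + j}{2 S}$
$\sqrt{Z{\left(151,-114 \right)} - 6749} + 35770 = \sqrt{\frac{-114 + 151}{2 \left(-114\right)} - 6749} + 35770 = \sqrt{\frac{1}{2} \left(- \frac{1}{114}\right) 37 - 6749} + 35770 = \sqrt{- \frac{37}{228} - 6749} + 35770 = \sqrt{- \frac{1538809}{228}} + 35770 = \frac{i \sqrt{87712113}}{114} + 35770 = 35770 + \frac{i \sqrt{87712113}}{114}$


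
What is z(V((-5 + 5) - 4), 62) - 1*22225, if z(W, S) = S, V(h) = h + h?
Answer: -22163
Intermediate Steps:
V(h) = 2*h
z(V((-5 + 5) - 4), 62) - 1*22225 = 62 - 1*22225 = 62 - 22225 = -22163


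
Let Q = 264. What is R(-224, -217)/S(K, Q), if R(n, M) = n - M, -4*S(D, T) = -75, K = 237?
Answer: -28/75 ≈ -0.37333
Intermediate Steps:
S(D, T) = 75/4 (S(D, T) = -¼*(-75) = 75/4)
R(-224, -217)/S(K, Q) = (-224 - 1*(-217))/(75/4) = (-224 + 217)*(4/75) = -7*4/75 = -28/75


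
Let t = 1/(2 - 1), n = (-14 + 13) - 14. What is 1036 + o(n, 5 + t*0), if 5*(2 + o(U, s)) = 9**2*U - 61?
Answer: 3894/5 ≈ 778.80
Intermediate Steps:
n = -15 (n = -1 - 14 = -15)
t = 1 (t = 1/1 = 1)
o(U, s) = -71/5 + 81*U/5 (o(U, s) = -2 + (9**2*U - 61)/5 = -2 + (81*U - 61)/5 = -2 + (-61 + 81*U)/5 = -2 + (-61/5 + 81*U/5) = -71/5 + 81*U/5)
1036 + o(n, 5 + t*0) = 1036 + (-71/5 + (81/5)*(-15)) = 1036 + (-71/5 - 243) = 1036 - 1286/5 = 3894/5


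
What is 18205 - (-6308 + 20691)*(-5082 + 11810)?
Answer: -96750619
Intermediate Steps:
18205 - (-6308 + 20691)*(-5082 + 11810) = 18205 - 14383*6728 = 18205 - 1*96768824 = 18205 - 96768824 = -96750619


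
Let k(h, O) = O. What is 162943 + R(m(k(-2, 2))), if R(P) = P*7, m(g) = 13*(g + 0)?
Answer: 163125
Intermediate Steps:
m(g) = 13*g
R(P) = 7*P
162943 + R(m(k(-2, 2))) = 162943 + 7*(13*2) = 162943 + 7*26 = 162943 + 182 = 163125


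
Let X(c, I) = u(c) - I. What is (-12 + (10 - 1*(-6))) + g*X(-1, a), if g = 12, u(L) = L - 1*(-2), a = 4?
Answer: -32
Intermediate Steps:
u(L) = 2 + L (u(L) = L + 2 = 2 + L)
X(c, I) = 2 + c - I (X(c, I) = (2 + c) - I = 2 + c - I)
(-12 + (10 - 1*(-6))) + g*X(-1, a) = (-12 + (10 - 1*(-6))) + 12*(2 - 1 - 1*4) = (-12 + (10 + 6)) + 12*(2 - 1 - 4) = (-12 + 16) + 12*(-3) = 4 - 36 = -32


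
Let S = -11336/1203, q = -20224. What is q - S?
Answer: -24318136/1203 ≈ -20215.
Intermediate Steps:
S = -11336/1203 (S = -11336*1/1203 = -11336/1203 ≈ -9.4231)
q - S = -20224 - 1*(-11336/1203) = -20224 + 11336/1203 = -24318136/1203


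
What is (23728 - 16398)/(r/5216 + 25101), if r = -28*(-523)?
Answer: 1911664/6547073 ≈ 0.29199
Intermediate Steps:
r = 14644
(23728 - 16398)/(r/5216 + 25101) = (23728 - 16398)/(14644/5216 + 25101) = 7330/(14644*(1/5216) + 25101) = 7330/(3661/1304 + 25101) = 7330/(32735365/1304) = 7330*(1304/32735365) = 1911664/6547073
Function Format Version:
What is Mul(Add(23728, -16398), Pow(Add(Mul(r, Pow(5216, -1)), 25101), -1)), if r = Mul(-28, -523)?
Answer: Rational(1911664, 6547073) ≈ 0.29199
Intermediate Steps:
r = 14644
Mul(Add(23728, -16398), Pow(Add(Mul(r, Pow(5216, -1)), 25101), -1)) = Mul(Add(23728, -16398), Pow(Add(Mul(14644, Pow(5216, -1)), 25101), -1)) = Mul(7330, Pow(Add(Mul(14644, Rational(1, 5216)), 25101), -1)) = Mul(7330, Pow(Add(Rational(3661, 1304), 25101), -1)) = Mul(7330, Pow(Rational(32735365, 1304), -1)) = Mul(7330, Rational(1304, 32735365)) = Rational(1911664, 6547073)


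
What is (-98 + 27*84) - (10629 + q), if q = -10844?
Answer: 2385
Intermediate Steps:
(-98 + 27*84) - (10629 + q) = (-98 + 27*84) - (10629 - 10844) = (-98 + 2268) - 1*(-215) = 2170 + 215 = 2385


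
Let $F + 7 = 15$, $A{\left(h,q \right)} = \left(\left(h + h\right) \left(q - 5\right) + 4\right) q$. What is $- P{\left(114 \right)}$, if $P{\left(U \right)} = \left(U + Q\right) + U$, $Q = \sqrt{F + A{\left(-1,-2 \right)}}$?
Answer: $-228 - 2 i \sqrt{7} \approx -228.0 - 5.2915 i$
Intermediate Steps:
$A{\left(h,q \right)} = q \left(4 + 2 h \left(-5 + q\right)\right)$ ($A{\left(h,q \right)} = \left(2 h \left(-5 + q\right) + 4\right) q = \left(4 + 2 h \left(-5 + q\right)\right) q = q \left(4 + 2 h \left(-5 + q\right)\right)$)
$F = 8$ ($F = -7 + 15 = 8$)
$Q = 2 i \sqrt{7}$ ($Q = \sqrt{8 + 2 \left(-2\right) \left(2 - -5 - -2\right)} = \sqrt{8 + 2 \left(-2\right) \left(2 + 5 + 2\right)} = \sqrt{8 + 2 \left(-2\right) 9} = \sqrt{8 - 36} = \sqrt{-28} = 2 i \sqrt{7} \approx 5.2915 i$)
$P{\left(U \right)} = 2 U + 2 i \sqrt{7}$ ($P{\left(U \right)} = \left(U + 2 i \sqrt{7}\right) + U = 2 U + 2 i \sqrt{7}$)
$- P{\left(114 \right)} = - (2 \cdot 114 + 2 i \sqrt{7}) = - (228 + 2 i \sqrt{7}) = -228 - 2 i \sqrt{7}$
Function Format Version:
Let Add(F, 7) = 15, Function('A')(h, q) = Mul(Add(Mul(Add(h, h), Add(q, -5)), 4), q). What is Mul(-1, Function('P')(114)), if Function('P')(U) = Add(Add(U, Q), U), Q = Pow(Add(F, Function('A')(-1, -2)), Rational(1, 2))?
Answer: Add(-228, Mul(-2, I, Pow(7, Rational(1, 2)))) ≈ Add(-228.00, Mul(-5.2915, I))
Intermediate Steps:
Function('A')(h, q) = Mul(q, Add(4, Mul(2, h, Add(-5, q)))) (Function('A')(h, q) = Mul(Add(Mul(Mul(2, h), Add(-5, q)), 4), q) = Mul(Add(Mul(2, h, Add(-5, q)), 4), q) = Mul(Add(4, Mul(2, h, Add(-5, q))), q) = Mul(q, Add(4, Mul(2, h, Add(-5, q)))))
F = 8 (F = Add(-7, 15) = 8)
Q = Mul(2, I, Pow(7, Rational(1, 2))) (Q = Pow(Add(8, Mul(2, -2, Add(2, Mul(-5, -1), Mul(-1, -2)))), Rational(1, 2)) = Pow(Add(8, Mul(2, -2, Add(2, 5, 2))), Rational(1, 2)) = Pow(Add(8, Mul(2, -2, 9)), Rational(1, 2)) = Pow(Add(8, -36), Rational(1, 2)) = Pow(-28, Rational(1, 2)) = Mul(2, I, Pow(7, Rational(1, 2))) ≈ Mul(5.2915, I))
Function('P')(U) = Add(Mul(2, U), Mul(2, I, Pow(7, Rational(1, 2)))) (Function('P')(U) = Add(Add(U, Mul(2, I, Pow(7, Rational(1, 2)))), U) = Add(Mul(2, U), Mul(2, I, Pow(7, Rational(1, 2)))))
Mul(-1, Function('P')(114)) = Mul(-1, Add(Mul(2, 114), Mul(2, I, Pow(7, Rational(1, 2))))) = Mul(-1, Add(228, Mul(2, I, Pow(7, Rational(1, 2))))) = Add(-228, Mul(-2, I, Pow(7, Rational(1, 2))))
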